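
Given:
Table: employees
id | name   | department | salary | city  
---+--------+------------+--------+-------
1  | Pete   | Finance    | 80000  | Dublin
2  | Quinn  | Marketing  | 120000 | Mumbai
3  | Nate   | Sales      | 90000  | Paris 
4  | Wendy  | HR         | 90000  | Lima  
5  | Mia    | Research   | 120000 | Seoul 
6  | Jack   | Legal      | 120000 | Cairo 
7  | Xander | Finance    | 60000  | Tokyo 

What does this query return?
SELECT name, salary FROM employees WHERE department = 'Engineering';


Filtering: department = 'Engineering'
Matching rows: 0

Empty result set (0 rows)


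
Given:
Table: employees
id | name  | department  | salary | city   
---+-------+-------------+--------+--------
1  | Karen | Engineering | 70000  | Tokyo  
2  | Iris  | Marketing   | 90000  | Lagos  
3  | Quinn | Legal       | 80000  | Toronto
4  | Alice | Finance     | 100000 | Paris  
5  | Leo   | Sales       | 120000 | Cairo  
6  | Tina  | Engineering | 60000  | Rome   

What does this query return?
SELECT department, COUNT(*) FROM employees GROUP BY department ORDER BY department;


Assigning each row to its department group:
  Karen -> Engineering
  Iris -> Marketing
  Quinn -> Legal
  Alice -> Finance
  Leo -> Sales
  Tina -> Engineering


5 groups:
Engineering, 2
Finance, 1
Legal, 1
Marketing, 1
Sales, 1


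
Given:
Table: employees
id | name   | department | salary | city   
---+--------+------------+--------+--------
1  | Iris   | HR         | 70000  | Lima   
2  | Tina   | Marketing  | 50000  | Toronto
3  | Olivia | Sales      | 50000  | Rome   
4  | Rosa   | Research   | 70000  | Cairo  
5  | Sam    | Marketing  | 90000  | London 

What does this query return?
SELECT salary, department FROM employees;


Projecting columns: salary, department

5 rows:
70000, HR
50000, Marketing
50000, Sales
70000, Research
90000, Marketing


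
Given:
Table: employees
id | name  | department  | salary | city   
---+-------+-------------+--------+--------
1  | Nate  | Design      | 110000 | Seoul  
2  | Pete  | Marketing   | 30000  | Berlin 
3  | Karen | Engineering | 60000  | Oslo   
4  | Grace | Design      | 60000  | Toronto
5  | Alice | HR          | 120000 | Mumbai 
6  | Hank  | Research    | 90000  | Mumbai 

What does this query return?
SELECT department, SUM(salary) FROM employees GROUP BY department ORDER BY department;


Summing salary within each department:
  Design: 110000 + 60000 = 170000
  Engineering: 60000 = 60000
  HR: 120000 = 120000
  Marketing: 30000 = 30000
  Research: 90000 = 90000


5 groups:
Design, 170000
Engineering, 60000
HR, 120000
Marketing, 30000
Research, 90000


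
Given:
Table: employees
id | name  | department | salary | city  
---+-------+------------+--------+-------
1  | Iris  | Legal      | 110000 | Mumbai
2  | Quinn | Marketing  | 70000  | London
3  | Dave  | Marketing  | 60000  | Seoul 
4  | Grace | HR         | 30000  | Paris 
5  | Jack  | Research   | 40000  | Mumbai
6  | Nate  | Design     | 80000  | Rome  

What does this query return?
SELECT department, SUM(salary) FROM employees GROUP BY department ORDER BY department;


Summing salary within each department:
  Design: 80000 = 80000
  HR: 30000 = 30000
  Legal: 110000 = 110000
  Marketing: 70000 + 60000 = 130000
  Research: 40000 = 40000


5 groups:
Design, 80000
HR, 30000
Legal, 110000
Marketing, 130000
Research, 40000


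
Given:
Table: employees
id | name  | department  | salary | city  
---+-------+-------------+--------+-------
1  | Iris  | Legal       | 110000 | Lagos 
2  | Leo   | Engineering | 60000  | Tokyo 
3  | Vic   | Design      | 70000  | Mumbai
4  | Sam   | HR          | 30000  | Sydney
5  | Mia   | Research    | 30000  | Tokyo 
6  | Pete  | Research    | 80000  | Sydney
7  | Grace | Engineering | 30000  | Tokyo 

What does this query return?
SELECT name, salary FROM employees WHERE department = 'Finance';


Filtering: department = 'Finance'
Matching rows: 0

Empty result set (0 rows)


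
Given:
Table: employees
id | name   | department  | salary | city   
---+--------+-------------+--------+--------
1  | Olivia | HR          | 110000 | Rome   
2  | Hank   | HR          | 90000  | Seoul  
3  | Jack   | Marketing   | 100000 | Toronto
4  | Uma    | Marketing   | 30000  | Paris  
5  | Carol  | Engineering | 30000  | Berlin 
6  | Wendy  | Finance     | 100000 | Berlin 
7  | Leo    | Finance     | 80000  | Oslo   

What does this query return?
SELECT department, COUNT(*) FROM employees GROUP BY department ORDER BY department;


Assigning each row to its department group:
  Olivia -> HR
  Hank -> HR
  Jack -> Marketing
  Uma -> Marketing
  Carol -> Engineering
  Wendy -> Finance
  Leo -> Finance


4 groups:
Engineering, 1
Finance, 2
HR, 2
Marketing, 2


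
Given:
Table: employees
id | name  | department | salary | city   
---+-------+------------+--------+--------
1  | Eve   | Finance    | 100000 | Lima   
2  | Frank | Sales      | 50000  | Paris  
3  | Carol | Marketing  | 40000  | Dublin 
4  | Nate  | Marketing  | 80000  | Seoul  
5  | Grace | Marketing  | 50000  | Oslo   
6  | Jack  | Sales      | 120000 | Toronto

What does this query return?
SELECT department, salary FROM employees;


Projecting columns: department, salary

6 rows:
Finance, 100000
Sales, 50000
Marketing, 40000
Marketing, 80000
Marketing, 50000
Sales, 120000


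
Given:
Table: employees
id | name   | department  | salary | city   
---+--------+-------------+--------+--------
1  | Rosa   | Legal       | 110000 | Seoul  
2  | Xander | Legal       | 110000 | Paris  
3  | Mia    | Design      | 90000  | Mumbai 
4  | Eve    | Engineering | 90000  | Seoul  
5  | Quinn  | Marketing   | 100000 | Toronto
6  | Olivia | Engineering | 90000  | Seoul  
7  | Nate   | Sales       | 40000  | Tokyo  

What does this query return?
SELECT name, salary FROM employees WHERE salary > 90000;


Filtering: salary > 90000
Matching: 3 rows

3 rows:
Rosa, 110000
Xander, 110000
Quinn, 100000


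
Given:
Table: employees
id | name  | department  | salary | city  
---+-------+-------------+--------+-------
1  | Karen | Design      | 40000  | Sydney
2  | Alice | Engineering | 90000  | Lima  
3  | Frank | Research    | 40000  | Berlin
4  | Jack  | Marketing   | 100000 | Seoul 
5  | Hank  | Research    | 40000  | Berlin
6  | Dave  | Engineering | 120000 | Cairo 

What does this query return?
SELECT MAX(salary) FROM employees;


Salaries: 40000, 90000, 40000, 100000, 40000, 120000
MAX = 120000

120000


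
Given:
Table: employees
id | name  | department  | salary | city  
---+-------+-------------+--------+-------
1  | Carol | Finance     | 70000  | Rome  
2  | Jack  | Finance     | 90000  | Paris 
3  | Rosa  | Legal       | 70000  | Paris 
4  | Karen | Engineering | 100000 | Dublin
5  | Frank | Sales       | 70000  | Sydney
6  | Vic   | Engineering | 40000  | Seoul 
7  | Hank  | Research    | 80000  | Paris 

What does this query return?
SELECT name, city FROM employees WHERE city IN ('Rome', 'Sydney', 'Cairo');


Filtering: city IN ('Rome', 'Sydney', 'Cairo')
Matching: 2 rows

2 rows:
Carol, Rome
Frank, Sydney


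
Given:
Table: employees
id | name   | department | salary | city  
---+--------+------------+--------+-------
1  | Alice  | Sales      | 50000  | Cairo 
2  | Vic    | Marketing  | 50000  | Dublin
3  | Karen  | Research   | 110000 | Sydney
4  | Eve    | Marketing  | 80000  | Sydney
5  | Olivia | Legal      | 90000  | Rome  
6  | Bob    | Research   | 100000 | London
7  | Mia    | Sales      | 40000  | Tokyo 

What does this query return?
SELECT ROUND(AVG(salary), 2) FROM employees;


SUM(salary) = 520000
COUNT = 7
ROUND(AVG, 2) = ROUND(520000 / 7, 2) = 74285.71

74285.71


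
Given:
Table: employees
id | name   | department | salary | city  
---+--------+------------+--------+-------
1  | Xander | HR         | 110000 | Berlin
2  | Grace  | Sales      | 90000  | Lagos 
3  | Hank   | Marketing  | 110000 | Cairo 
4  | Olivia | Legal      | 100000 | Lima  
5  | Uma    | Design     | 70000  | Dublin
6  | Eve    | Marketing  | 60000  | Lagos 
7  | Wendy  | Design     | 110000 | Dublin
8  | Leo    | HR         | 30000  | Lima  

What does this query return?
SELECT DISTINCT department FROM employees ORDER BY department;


All 'department' values (row order): HR, Sales, Marketing, Legal, Design, Marketing, Design, HR
Removing duplicates leaves 5 unique value(s).

5 values:
Design
HR
Legal
Marketing
Sales


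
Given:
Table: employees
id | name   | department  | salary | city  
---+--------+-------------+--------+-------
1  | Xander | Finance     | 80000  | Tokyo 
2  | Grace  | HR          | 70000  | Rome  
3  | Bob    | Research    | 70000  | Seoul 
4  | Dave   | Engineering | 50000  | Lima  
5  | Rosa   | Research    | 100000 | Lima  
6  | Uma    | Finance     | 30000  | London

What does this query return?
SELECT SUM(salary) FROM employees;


SUM(salary) = 80000 + 70000 + 70000 + 50000 + 100000 + 30000 = 400000

400000


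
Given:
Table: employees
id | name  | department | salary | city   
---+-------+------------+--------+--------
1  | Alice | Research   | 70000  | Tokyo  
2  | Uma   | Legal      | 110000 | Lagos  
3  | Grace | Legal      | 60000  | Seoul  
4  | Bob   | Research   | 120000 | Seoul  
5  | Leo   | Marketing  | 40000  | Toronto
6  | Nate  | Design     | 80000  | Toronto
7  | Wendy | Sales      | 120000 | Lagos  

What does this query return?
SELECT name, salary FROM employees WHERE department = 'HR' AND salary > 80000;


Filtering: department = 'HR' AND salary > 80000
Matching: 0 rows

Empty result set (0 rows)


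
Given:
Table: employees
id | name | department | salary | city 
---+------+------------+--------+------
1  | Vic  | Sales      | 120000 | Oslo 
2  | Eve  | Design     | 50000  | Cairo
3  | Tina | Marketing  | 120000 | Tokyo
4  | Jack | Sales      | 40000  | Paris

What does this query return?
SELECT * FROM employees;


SELECT * returns all 4 rows with all columns

4 rows:
1, Vic, Sales, 120000, Oslo
2, Eve, Design, 50000, Cairo
3, Tina, Marketing, 120000, Tokyo
4, Jack, Sales, 40000, Paris


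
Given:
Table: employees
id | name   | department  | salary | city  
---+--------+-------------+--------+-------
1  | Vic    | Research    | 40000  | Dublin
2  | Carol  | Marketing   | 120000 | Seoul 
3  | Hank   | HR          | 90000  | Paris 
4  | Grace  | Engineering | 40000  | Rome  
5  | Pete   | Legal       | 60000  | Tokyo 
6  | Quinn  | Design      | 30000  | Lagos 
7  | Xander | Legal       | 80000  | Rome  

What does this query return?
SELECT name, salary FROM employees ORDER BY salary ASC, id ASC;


Sorting by salary ASC, then id ASC for ties

7 rows:
Quinn, 30000
Vic, 40000
Grace, 40000
Pete, 60000
Xander, 80000
Hank, 90000
Carol, 120000


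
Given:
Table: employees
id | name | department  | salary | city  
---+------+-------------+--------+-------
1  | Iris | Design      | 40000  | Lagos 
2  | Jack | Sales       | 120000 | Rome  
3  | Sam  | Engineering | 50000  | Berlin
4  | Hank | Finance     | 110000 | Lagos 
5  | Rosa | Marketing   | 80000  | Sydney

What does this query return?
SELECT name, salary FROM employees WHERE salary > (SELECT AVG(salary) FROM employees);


Subquery: AVG(salary) = 80000.0
Filtering: salary > 80000.0
  Jack (120000) -> MATCH
  Hank (110000) -> MATCH


2 rows:
Jack, 120000
Hank, 110000


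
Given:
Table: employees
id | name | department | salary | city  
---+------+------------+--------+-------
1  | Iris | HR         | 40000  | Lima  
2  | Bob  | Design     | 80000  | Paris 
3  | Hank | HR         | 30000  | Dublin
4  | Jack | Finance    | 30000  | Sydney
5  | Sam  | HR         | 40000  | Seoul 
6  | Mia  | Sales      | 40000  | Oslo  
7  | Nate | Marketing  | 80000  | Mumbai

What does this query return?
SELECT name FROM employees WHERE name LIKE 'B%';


LIKE 'B%' matches names starting with 'B'
Matching: 1

1 rows:
Bob


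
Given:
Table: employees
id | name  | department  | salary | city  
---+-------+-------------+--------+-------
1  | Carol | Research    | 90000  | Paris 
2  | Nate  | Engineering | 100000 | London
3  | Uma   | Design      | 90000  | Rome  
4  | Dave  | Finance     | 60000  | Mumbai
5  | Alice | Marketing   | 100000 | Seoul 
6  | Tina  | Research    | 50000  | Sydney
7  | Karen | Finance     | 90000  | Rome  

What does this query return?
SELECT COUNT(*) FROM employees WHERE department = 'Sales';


Counting rows where department = 'Sales'


0


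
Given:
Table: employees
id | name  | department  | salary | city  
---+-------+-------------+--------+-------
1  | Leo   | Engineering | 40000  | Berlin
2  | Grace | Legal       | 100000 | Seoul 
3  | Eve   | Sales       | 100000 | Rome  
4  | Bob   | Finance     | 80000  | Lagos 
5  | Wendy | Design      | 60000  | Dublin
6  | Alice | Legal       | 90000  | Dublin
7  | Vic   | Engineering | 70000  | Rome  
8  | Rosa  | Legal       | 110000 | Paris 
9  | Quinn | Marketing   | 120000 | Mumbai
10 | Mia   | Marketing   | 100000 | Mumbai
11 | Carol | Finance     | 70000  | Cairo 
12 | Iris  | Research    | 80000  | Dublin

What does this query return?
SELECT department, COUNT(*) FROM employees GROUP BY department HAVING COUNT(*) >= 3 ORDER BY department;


Groups with count >= 3:
  Legal: 3 -> PASS
  Design: 1 -> filtered out
  Engineering: 2 -> filtered out
  Finance: 2 -> filtered out
  Marketing: 2 -> filtered out
  Research: 1 -> filtered out
  Sales: 1 -> filtered out


1 groups:
Legal, 3


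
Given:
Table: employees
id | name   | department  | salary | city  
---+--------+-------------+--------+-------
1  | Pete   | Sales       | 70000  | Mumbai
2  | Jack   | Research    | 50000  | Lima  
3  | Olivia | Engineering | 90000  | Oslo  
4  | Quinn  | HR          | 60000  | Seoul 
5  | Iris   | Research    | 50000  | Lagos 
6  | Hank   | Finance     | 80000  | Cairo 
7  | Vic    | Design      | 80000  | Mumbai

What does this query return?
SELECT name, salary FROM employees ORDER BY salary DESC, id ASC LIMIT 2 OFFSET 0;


Sort by salary DESC (id ASC tiebreak), then skip 0 and take 2
Rows 1 through 2

2 rows:
Olivia, 90000
Hank, 80000


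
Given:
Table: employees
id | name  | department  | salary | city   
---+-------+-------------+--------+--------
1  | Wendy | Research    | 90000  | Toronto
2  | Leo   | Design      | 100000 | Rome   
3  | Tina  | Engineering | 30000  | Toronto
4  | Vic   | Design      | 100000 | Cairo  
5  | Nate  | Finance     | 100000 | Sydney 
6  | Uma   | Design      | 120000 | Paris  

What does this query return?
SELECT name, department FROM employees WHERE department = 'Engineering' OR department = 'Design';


Filtering: department = 'Engineering' OR 'Design'
Matching: 4 rows

4 rows:
Leo, Design
Tina, Engineering
Vic, Design
Uma, Design


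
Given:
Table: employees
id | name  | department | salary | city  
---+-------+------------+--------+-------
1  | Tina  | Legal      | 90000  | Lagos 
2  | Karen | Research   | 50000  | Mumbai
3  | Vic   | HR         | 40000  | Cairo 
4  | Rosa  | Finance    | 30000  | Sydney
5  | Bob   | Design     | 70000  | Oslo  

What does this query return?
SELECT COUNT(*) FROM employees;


COUNT(*) counts all rows

5


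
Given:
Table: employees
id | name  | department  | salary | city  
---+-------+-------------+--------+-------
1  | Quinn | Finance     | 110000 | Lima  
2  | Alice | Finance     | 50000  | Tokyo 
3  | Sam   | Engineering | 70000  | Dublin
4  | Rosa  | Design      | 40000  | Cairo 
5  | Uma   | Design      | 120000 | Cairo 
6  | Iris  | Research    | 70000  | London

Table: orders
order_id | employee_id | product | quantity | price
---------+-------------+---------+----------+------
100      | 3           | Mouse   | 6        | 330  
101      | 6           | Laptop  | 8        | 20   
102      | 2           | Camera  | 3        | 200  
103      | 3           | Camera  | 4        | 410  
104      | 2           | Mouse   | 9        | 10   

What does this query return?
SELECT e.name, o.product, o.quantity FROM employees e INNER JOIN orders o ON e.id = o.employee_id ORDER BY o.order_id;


Joining employees.id = orders.employee_id:
  employee Sam (id=3) -> order Mouse
  employee Iris (id=6) -> order Laptop
  employee Alice (id=2) -> order Camera
  employee Sam (id=3) -> order Camera
  employee Alice (id=2) -> order Mouse


5 rows:
Sam, Mouse, 6
Iris, Laptop, 8
Alice, Camera, 3
Sam, Camera, 4
Alice, Mouse, 9


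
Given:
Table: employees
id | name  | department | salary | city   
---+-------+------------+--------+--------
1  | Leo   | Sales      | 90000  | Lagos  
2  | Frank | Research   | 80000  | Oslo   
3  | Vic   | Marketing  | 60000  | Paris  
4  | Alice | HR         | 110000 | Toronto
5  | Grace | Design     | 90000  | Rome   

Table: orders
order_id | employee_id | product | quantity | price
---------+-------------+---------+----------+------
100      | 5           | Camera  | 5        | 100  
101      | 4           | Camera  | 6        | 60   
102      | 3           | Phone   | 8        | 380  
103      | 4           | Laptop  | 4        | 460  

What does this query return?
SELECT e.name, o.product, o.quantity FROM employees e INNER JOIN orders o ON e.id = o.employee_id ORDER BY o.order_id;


Joining employees.id = orders.employee_id:
  employee Grace (id=5) -> order Camera
  employee Alice (id=4) -> order Camera
  employee Vic (id=3) -> order Phone
  employee Alice (id=4) -> order Laptop


4 rows:
Grace, Camera, 5
Alice, Camera, 6
Vic, Phone, 8
Alice, Laptop, 4


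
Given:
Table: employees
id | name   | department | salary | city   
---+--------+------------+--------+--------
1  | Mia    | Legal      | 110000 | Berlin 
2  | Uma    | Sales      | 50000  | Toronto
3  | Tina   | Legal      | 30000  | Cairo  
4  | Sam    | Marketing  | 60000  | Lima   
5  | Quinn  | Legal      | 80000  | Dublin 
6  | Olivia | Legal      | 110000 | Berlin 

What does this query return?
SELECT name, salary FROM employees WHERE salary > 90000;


Filtering: salary > 90000
Matching: 2 rows

2 rows:
Mia, 110000
Olivia, 110000


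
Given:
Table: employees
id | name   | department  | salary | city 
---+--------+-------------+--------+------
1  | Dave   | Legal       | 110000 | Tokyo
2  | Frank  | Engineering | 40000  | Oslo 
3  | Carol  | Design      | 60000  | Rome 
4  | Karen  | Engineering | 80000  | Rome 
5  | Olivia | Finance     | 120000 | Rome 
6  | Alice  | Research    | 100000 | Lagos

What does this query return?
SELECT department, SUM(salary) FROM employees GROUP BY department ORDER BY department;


Summing salary within each department:
  Design: 60000 = 60000
  Engineering: 40000 + 80000 = 120000
  Finance: 120000 = 120000
  Legal: 110000 = 110000
  Research: 100000 = 100000


5 groups:
Design, 60000
Engineering, 120000
Finance, 120000
Legal, 110000
Research, 100000


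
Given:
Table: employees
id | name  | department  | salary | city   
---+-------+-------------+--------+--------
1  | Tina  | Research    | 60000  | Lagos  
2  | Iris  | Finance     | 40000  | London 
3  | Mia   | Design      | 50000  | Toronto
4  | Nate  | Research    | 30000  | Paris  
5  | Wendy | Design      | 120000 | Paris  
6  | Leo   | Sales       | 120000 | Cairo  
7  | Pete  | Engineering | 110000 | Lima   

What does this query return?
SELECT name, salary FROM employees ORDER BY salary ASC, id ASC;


Sorting by salary ASC, then id ASC for ties

7 rows:
Nate, 30000
Iris, 40000
Mia, 50000
Tina, 60000
Pete, 110000
Wendy, 120000
Leo, 120000


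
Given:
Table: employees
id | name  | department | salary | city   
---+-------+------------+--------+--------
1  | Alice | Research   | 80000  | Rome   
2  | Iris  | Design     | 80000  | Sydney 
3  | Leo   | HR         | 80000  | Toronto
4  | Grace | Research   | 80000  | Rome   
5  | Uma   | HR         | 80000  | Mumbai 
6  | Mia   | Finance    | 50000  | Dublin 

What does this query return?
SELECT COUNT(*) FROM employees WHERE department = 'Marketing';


Counting rows where department = 'Marketing'


0


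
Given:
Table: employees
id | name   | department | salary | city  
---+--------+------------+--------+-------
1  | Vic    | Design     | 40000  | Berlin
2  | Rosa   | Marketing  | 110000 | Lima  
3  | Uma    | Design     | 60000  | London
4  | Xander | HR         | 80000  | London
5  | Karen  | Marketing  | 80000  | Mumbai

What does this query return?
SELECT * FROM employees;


SELECT * returns all 5 rows with all columns

5 rows:
1, Vic, Design, 40000, Berlin
2, Rosa, Marketing, 110000, Lima
3, Uma, Design, 60000, London
4, Xander, HR, 80000, London
5, Karen, Marketing, 80000, Mumbai


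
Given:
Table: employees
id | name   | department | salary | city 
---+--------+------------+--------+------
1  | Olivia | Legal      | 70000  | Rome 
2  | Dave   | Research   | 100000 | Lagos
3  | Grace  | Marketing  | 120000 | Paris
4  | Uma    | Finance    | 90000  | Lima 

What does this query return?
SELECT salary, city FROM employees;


Projecting columns: salary, city

4 rows:
70000, Rome
100000, Lagos
120000, Paris
90000, Lima


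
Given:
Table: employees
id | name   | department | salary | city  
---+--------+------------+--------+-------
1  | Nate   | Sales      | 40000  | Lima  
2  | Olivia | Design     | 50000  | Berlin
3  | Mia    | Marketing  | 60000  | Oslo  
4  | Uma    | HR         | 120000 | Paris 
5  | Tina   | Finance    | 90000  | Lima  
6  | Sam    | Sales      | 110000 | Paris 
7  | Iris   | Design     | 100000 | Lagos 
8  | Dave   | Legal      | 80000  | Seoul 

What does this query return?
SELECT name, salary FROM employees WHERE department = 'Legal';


Filtering: department = 'Legal'
Matching rows: 1

1 rows:
Dave, 80000


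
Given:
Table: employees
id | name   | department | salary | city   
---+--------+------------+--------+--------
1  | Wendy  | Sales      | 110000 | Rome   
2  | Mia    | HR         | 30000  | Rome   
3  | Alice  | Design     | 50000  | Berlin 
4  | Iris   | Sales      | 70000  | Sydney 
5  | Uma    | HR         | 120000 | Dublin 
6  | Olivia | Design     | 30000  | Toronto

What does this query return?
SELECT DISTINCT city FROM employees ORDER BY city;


All 'city' values (row order): Rome, Rome, Berlin, Sydney, Dublin, Toronto
Removing duplicates leaves 5 unique value(s).

5 values:
Berlin
Dublin
Rome
Sydney
Toronto


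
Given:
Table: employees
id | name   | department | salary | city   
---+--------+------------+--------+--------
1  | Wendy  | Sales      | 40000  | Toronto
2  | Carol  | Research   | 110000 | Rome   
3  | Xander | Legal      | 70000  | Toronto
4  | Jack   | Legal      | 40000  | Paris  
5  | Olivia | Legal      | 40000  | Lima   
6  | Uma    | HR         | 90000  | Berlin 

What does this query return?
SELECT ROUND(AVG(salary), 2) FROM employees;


SUM(salary) = 390000
COUNT = 6
ROUND(AVG, 2) = ROUND(390000 / 6, 2) = 65000.0

65000.0


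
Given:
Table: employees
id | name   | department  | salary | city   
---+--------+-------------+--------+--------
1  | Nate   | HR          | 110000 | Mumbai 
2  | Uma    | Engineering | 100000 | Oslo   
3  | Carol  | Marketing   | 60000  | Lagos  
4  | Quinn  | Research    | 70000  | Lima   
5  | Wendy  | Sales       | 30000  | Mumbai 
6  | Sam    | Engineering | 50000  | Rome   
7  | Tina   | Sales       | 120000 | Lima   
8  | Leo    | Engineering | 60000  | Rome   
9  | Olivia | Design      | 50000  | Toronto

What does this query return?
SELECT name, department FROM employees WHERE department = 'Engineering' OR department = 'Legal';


Filtering: department = 'Engineering' OR 'Legal'
Matching: 3 rows

3 rows:
Uma, Engineering
Sam, Engineering
Leo, Engineering


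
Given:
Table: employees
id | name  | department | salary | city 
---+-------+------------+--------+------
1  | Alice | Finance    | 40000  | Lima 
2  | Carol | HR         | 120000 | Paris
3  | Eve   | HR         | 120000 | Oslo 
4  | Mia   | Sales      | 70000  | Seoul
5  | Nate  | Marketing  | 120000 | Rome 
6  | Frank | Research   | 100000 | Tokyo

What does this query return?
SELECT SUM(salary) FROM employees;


SUM(salary) = 40000 + 120000 + 120000 + 70000 + 120000 + 100000 = 570000

570000


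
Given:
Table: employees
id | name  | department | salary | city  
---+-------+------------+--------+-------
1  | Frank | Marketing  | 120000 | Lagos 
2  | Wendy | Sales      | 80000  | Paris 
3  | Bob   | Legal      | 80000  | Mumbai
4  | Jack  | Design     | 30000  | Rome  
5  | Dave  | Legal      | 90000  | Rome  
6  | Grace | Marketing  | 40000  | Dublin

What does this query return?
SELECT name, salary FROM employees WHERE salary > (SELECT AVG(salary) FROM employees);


Subquery: AVG(salary) = 73333.33
Filtering: salary > 73333.33
  Frank (120000) -> MATCH
  Wendy (80000) -> MATCH
  Bob (80000) -> MATCH
  Dave (90000) -> MATCH


4 rows:
Frank, 120000
Wendy, 80000
Bob, 80000
Dave, 90000


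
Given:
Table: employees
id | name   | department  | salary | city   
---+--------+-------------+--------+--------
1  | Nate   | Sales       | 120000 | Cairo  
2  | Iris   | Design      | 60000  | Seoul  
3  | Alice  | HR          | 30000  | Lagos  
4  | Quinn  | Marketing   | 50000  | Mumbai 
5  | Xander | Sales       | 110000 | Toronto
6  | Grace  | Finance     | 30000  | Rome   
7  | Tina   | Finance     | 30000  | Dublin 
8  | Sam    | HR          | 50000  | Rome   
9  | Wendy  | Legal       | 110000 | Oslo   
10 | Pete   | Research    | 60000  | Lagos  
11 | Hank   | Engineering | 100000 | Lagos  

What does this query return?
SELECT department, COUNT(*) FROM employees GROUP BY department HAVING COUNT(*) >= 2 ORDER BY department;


Groups with count >= 2:
  Finance: 2 -> PASS
  HR: 2 -> PASS
  Sales: 2 -> PASS
  Design: 1 -> filtered out
  Engineering: 1 -> filtered out
  Legal: 1 -> filtered out
  Marketing: 1 -> filtered out
  Research: 1 -> filtered out


3 groups:
Finance, 2
HR, 2
Sales, 2


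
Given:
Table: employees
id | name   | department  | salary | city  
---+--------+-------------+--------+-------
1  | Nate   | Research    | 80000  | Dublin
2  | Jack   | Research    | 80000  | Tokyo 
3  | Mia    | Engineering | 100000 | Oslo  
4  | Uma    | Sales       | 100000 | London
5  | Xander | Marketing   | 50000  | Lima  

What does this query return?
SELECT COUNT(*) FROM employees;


COUNT(*) counts all rows

5


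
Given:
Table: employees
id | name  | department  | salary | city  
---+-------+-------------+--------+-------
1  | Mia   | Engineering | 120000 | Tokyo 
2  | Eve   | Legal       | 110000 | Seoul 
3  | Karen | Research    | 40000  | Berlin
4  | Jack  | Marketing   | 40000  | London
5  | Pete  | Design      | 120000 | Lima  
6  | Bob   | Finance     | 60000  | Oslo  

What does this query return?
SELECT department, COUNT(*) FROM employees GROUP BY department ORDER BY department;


Assigning each row to its department group:
  Mia -> Engineering
  Eve -> Legal
  Karen -> Research
  Jack -> Marketing
  Pete -> Design
  Bob -> Finance


6 groups:
Design, 1
Engineering, 1
Finance, 1
Legal, 1
Marketing, 1
Research, 1


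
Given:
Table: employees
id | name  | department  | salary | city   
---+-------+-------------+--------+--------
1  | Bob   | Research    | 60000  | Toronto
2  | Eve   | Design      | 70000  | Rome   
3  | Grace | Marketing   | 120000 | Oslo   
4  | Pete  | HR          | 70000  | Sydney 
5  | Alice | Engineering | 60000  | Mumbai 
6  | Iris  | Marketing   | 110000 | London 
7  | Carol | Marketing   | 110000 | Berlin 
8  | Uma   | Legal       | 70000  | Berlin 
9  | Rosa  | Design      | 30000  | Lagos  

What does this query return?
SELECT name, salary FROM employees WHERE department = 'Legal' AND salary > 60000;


Filtering: department = 'Legal' AND salary > 60000
Matching: 1 rows

1 rows:
Uma, 70000


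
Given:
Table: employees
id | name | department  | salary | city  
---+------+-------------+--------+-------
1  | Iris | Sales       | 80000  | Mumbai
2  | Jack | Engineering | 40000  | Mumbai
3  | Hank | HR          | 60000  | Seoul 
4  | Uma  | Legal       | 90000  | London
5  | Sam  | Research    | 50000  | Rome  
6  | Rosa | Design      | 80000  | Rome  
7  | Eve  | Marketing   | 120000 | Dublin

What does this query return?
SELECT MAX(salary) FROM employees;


Salaries: 80000, 40000, 60000, 90000, 50000, 80000, 120000
MAX = 120000

120000


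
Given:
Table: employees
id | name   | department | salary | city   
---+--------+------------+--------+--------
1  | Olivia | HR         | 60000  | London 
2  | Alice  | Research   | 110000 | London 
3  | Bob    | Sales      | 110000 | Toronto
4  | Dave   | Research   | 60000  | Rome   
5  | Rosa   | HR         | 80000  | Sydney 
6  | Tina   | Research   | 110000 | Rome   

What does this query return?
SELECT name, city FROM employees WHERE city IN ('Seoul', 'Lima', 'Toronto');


Filtering: city IN ('Seoul', 'Lima', 'Toronto')
Matching: 1 rows

1 rows:
Bob, Toronto


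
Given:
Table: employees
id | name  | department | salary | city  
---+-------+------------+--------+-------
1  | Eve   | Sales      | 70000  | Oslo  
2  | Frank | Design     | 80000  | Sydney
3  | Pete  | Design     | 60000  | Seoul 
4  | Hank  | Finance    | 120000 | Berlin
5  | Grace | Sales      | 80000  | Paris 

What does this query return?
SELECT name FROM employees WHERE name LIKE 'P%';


LIKE 'P%' matches names starting with 'P'
Matching: 1

1 rows:
Pete


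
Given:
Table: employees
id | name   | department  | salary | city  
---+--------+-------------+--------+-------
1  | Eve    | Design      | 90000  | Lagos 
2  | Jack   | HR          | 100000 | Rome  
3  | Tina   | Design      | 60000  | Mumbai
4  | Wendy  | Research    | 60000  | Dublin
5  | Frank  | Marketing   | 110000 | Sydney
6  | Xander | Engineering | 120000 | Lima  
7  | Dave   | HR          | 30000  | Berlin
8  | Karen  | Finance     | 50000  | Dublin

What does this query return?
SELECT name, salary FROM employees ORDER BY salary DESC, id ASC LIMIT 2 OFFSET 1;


Sort by salary DESC (id ASC tiebreak), then skip 1 and take 2
Rows 2 through 3

2 rows:
Frank, 110000
Jack, 100000


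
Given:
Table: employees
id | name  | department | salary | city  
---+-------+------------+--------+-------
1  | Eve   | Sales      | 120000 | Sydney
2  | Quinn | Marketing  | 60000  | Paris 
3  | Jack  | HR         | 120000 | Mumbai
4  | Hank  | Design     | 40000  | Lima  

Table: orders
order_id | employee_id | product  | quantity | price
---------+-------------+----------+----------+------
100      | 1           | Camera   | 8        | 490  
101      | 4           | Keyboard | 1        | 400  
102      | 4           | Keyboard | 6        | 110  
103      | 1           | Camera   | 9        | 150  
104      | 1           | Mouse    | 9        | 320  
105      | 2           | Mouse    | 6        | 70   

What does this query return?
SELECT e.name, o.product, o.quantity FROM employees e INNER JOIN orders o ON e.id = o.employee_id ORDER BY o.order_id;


Joining employees.id = orders.employee_id:
  employee Eve (id=1) -> order Camera
  employee Hank (id=4) -> order Keyboard
  employee Hank (id=4) -> order Keyboard
  employee Eve (id=1) -> order Camera
  employee Eve (id=1) -> order Mouse
  employee Quinn (id=2) -> order Mouse


6 rows:
Eve, Camera, 8
Hank, Keyboard, 1
Hank, Keyboard, 6
Eve, Camera, 9
Eve, Mouse, 9
Quinn, Mouse, 6


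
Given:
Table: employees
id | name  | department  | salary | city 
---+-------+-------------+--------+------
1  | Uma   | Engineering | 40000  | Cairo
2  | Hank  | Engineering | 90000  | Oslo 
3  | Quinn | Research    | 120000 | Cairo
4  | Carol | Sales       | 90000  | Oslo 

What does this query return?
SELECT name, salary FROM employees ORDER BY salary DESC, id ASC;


Sorting by salary DESC, then id ASC for ties

4 rows:
Quinn, 120000
Hank, 90000
Carol, 90000
Uma, 40000


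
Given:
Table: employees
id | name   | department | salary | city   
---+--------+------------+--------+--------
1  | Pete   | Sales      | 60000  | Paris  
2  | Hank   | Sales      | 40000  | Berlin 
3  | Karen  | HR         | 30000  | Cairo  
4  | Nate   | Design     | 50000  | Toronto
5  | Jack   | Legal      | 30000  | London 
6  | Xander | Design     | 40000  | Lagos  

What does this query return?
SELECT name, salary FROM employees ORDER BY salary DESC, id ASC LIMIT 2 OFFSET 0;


Sort by salary DESC (id ASC tiebreak), then skip 0 and take 2
Rows 1 through 2

2 rows:
Pete, 60000
Nate, 50000


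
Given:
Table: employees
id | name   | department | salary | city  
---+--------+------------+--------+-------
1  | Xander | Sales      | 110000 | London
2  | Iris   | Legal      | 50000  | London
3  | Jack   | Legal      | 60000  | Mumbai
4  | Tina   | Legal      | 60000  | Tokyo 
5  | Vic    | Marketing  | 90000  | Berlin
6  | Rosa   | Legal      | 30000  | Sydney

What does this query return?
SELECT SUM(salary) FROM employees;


SUM(salary) = 110000 + 50000 + 60000 + 60000 + 90000 + 30000 = 400000

400000


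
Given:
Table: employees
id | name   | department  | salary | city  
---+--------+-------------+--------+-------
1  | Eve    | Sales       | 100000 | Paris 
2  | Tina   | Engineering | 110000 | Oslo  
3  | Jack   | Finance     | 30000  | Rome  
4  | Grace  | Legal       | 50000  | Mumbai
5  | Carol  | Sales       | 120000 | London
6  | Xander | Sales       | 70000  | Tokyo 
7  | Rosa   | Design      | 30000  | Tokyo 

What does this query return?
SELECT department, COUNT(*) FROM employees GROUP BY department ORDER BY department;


Assigning each row to its department group:
  Eve -> Sales
  Tina -> Engineering
  Jack -> Finance
  Grace -> Legal
  Carol -> Sales
  Xander -> Sales
  Rosa -> Design


5 groups:
Design, 1
Engineering, 1
Finance, 1
Legal, 1
Sales, 3


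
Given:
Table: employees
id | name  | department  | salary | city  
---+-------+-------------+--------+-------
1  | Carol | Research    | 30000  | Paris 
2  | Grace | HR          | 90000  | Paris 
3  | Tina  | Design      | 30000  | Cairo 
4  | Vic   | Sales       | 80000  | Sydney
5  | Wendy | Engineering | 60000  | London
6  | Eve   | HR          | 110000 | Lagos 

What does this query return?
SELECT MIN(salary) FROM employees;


Salaries: 30000, 90000, 30000, 80000, 60000, 110000
MIN = 30000

30000


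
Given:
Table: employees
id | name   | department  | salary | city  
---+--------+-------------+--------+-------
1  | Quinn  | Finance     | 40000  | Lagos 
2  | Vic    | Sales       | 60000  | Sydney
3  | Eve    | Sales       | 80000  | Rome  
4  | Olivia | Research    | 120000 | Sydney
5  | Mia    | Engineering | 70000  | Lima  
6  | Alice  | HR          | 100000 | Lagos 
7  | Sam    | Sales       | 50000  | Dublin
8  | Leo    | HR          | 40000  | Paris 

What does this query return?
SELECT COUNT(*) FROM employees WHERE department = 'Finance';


Counting rows where department = 'Finance'
  Quinn -> MATCH


1


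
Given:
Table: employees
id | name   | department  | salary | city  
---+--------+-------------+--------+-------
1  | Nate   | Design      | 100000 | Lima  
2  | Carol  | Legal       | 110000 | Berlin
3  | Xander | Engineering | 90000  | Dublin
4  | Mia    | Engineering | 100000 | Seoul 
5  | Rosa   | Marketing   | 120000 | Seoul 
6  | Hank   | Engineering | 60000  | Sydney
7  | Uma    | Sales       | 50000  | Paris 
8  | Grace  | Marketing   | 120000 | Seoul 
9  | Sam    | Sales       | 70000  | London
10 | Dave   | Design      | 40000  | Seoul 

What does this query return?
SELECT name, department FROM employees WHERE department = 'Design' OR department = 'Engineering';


Filtering: department = 'Design' OR 'Engineering'
Matching: 5 rows

5 rows:
Nate, Design
Xander, Engineering
Mia, Engineering
Hank, Engineering
Dave, Design


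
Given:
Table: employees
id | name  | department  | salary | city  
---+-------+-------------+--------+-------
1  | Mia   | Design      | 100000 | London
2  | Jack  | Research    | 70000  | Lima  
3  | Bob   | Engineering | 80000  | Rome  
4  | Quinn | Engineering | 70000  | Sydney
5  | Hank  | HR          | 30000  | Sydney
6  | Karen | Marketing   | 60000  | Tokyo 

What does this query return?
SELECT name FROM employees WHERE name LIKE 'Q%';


LIKE 'Q%' matches names starting with 'Q'
Matching: 1

1 rows:
Quinn


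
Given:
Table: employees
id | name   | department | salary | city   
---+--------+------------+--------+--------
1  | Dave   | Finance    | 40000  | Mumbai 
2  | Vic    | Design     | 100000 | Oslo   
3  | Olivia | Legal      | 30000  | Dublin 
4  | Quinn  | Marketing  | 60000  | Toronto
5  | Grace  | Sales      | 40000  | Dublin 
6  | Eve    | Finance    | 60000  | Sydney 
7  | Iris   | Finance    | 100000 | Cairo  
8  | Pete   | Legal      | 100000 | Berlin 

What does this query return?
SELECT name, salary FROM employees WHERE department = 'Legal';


Filtering: department = 'Legal'
Matching rows: 2

2 rows:
Olivia, 30000
Pete, 100000


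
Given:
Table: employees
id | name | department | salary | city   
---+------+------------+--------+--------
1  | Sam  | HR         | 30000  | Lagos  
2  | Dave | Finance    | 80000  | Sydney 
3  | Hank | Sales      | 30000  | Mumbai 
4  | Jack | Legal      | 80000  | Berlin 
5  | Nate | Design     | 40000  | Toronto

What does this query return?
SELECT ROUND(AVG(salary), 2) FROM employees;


SUM(salary) = 260000
COUNT = 5
ROUND(AVG, 2) = ROUND(260000 / 5, 2) = 52000.0

52000.0


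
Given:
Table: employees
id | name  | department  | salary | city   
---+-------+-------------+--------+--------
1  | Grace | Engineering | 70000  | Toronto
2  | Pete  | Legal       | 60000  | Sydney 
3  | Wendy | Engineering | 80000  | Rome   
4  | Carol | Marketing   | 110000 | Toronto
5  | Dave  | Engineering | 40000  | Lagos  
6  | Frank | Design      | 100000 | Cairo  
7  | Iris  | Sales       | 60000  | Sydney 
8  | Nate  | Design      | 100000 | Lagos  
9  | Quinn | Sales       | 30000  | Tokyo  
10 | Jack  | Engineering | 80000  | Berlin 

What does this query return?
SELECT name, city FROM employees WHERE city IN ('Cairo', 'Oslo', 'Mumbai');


Filtering: city IN ('Cairo', 'Oslo', 'Mumbai')
Matching: 1 rows

1 rows:
Frank, Cairo


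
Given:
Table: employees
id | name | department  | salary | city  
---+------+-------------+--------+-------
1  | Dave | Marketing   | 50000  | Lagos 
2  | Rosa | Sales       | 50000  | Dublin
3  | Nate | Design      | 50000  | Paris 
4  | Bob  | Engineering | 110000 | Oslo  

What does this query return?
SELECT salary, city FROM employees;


Projecting columns: salary, city

4 rows:
50000, Lagos
50000, Dublin
50000, Paris
110000, Oslo


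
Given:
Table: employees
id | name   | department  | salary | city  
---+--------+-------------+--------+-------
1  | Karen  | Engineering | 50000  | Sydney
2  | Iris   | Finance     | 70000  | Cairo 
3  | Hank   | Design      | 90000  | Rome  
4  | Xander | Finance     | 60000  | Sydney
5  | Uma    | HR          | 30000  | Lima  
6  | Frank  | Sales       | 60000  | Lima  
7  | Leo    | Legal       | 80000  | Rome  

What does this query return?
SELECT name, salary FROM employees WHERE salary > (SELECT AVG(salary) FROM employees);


Subquery: AVG(salary) = 62857.14
Filtering: salary > 62857.14
  Iris (70000) -> MATCH
  Hank (90000) -> MATCH
  Leo (80000) -> MATCH


3 rows:
Iris, 70000
Hank, 90000
Leo, 80000


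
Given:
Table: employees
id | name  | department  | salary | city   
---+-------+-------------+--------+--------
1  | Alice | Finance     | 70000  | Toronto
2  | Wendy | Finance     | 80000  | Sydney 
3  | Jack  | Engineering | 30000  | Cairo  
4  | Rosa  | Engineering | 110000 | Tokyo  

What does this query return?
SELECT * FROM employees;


SELECT * returns all 4 rows with all columns

4 rows:
1, Alice, Finance, 70000, Toronto
2, Wendy, Finance, 80000, Sydney
3, Jack, Engineering, 30000, Cairo
4, Rosa, Engineering, 110000, Tokyo


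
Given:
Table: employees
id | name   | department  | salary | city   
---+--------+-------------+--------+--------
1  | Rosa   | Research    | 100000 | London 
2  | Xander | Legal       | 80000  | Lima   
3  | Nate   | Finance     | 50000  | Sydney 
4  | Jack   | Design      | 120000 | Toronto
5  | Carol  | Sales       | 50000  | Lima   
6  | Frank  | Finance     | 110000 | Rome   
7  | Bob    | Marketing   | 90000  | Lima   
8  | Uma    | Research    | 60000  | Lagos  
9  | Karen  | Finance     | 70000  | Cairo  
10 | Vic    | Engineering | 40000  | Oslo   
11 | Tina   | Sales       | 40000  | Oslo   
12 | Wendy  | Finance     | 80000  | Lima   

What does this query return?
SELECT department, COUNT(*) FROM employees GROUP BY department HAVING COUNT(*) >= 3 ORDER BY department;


Groups with count >= 3:
  Finance: 4 -> PASS
  Design: 1 -> filtered out
  Engineering: 1 -> filtered out
  Legal: 1 -> filtered out
  Marketing: 1 -> filtered out
  Research: 2 -> filtered out
  Sales: 2 -> filtered out


1 groups:
Finance, 4
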